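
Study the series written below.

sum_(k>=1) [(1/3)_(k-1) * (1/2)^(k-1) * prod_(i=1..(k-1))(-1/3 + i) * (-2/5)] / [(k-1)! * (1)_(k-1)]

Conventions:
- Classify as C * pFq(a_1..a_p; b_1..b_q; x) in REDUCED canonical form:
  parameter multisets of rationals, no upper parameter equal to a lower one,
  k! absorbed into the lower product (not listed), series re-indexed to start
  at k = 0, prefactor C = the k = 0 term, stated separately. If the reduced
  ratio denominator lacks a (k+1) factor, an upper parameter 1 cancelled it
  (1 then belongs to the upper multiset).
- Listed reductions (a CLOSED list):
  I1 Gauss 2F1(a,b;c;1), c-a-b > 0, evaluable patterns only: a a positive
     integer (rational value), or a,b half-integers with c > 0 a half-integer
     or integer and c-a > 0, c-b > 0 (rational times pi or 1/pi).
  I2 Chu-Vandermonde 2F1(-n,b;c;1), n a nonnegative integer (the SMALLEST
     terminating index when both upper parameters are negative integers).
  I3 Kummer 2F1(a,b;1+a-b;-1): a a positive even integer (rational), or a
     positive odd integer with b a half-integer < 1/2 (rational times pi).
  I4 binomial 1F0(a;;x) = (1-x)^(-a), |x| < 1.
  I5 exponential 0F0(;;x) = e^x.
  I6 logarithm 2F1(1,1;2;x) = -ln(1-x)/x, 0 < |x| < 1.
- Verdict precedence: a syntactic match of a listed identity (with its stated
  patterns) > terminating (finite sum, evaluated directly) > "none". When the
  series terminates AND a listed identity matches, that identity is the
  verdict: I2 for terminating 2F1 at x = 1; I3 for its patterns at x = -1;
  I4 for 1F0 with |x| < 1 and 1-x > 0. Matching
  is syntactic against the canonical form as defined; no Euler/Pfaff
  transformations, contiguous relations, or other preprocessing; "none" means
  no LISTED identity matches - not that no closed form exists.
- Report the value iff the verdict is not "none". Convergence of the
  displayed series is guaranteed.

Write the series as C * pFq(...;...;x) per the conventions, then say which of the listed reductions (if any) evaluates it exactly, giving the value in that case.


With C = -2/5: the canonical form is 2F1(1/3, 2/3; 1; 1/2). Verdict: none here - no I1-I6 shape fits x = 1/2 with lower {1}.

Key observation: t_0 = -2/5 here, and the running product (C = -2/5) telescopes to a rising factorial.
Consecutive-term ratio: r(k) = (1/2) * (k+1/3) (k+2/3) / [(k+1) (k+1)] - poly over poly, x = (1/2) from leading terms; C = -2/5 at k = 0.


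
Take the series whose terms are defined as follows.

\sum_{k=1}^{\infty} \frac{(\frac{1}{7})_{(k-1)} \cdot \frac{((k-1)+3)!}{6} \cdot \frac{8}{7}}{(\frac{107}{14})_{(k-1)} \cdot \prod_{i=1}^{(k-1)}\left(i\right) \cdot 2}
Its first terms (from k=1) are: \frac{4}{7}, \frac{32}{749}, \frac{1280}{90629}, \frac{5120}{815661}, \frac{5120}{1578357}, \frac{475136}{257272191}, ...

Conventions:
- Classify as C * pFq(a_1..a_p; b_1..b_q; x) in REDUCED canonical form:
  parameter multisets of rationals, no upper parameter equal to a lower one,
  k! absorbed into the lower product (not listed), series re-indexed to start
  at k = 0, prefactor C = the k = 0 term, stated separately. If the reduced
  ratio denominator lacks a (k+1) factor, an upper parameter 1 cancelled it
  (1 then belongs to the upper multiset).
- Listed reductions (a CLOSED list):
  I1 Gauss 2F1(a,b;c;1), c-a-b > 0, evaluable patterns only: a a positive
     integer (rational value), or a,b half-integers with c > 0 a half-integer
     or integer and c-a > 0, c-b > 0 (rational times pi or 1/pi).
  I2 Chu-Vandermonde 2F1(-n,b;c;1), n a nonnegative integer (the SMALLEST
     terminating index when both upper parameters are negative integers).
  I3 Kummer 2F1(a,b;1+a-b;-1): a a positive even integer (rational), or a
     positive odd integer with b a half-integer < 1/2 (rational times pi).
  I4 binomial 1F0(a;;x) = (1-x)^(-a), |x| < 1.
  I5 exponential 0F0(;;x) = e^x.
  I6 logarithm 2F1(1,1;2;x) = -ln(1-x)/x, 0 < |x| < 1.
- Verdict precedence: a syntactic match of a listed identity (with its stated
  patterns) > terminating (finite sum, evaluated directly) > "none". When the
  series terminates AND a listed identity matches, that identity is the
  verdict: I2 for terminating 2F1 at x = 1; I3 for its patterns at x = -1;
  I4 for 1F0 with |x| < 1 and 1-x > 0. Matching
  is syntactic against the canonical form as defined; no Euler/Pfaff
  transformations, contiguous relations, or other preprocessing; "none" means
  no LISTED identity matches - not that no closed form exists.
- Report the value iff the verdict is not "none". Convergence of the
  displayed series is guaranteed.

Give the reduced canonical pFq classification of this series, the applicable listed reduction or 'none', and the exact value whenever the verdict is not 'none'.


This is \frac{4}{7} * 2F1(\frac{1}{7}, 4; \frac{107}{14}; 1) in reduced canonical form. Verdict: this is Gauss (I1, integer-parameter pattern) (x = 1: the Gamma ratio telescopes since c-a-b = 7/2 > 0 and a = 4 in Z>0). Exact value: \frac{832660}{1294139}.

Structural cue: x = 1 and the constant factors (C = 4/7, x = 1) combine into one prefactor.
Ratio: r(k) = 1 * (k+\frac{1}{7}) (k+4) / [(k+\frac{107}{14}) (k+1)] - rational; roots negated = parameters, x = 1, C = \frac{4}{7}.


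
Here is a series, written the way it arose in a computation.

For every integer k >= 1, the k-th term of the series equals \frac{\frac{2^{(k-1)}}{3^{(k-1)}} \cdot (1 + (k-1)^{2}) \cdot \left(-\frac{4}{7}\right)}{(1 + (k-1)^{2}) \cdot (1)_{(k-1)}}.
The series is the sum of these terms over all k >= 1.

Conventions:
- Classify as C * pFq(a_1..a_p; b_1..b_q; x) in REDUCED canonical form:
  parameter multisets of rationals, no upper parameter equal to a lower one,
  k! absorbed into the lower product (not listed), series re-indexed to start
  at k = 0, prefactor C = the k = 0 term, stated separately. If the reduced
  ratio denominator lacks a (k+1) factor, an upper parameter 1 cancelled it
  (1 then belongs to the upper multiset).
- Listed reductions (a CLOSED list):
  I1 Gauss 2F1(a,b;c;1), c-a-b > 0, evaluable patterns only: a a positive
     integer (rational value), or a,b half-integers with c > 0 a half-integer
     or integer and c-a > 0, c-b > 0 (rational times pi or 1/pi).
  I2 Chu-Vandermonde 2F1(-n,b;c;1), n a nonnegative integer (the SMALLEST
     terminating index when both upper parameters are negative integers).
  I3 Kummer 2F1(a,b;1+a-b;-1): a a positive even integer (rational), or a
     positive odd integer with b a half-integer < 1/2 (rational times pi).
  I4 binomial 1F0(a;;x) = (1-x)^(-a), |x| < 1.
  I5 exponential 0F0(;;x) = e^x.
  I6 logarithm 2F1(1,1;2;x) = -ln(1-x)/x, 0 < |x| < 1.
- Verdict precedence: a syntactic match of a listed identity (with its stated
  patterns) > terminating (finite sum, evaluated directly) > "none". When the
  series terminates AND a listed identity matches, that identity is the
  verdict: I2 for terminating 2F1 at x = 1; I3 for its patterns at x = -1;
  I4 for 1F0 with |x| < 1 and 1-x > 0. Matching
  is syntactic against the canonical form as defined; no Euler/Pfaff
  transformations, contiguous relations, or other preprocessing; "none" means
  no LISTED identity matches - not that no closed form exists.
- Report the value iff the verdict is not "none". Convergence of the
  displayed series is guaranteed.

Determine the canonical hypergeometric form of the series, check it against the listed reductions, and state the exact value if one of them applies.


Prefactor -\frac{4}{7}, argument \frac{2}{3}: 0F0 with upper {-} over lower {-}. Verdict: the I5 exponential reduction fires (the 0F0 exponential series at x = \frac{2}{3}). Hence: \left(-\frac{4}{7}\right) \cdot e^{\frac{2}{3}}.

Key step: x = \frac{2}{3} and (1)_k (C = -4/7) is k! itself.
Term ratio: r(k) = \frac{2}{3} * 1 / [(k+1)] - rational in k. x = \frac{2}{3}; t_0 = -\frac{4}{7}; negate the roots.


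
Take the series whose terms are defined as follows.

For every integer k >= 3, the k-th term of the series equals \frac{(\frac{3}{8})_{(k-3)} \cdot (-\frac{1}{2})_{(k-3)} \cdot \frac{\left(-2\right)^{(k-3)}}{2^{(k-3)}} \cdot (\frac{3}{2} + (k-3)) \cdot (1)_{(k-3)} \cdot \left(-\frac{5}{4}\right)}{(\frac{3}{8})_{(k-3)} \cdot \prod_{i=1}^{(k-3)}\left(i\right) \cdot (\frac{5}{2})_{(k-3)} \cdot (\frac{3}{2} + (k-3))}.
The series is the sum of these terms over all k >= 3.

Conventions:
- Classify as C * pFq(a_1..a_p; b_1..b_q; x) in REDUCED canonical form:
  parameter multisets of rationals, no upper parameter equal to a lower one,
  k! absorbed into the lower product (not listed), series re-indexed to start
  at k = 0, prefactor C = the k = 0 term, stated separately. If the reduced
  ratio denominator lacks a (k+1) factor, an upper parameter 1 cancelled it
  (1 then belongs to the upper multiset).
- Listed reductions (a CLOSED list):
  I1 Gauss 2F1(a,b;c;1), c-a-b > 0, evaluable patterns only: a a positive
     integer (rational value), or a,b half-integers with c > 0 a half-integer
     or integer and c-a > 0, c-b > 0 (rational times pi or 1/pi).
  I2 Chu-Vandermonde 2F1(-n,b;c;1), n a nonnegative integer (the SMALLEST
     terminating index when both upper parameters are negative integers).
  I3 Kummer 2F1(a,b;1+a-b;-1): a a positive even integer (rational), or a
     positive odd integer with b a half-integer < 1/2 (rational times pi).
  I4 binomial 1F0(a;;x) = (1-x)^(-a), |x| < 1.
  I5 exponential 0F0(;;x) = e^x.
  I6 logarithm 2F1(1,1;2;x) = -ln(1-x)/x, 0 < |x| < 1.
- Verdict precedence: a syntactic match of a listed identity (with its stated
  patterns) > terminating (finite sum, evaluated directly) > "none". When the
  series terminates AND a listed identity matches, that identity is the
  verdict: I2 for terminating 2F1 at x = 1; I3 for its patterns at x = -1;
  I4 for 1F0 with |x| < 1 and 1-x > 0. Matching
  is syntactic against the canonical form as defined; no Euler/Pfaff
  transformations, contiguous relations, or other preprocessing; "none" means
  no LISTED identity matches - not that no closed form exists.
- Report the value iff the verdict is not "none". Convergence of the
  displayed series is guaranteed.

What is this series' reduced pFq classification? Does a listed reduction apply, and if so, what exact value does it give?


Classification (C = -\frac{5}{4}): 2F1 with upper {-\frac{1}{2}, 1}, lower {\frac{5}{2}}, argument x = -1. Verdict: Kummer's theorem (I3) matches (x = -1; c = \frac{5}{2} equals 1+a-b for upper {-\frac{1}{2}, 1}: listed pattern). Its exact value is \left(-\frac{15}{32}\right) \cdot \pi.

First insight: t_0 being -\frac{5}{4}, the two k-th powers (prefactor -5/4) combine into one argument.
Step ratio: r(k) = -1 * (k-\frac{1}{2}) (k+1) / [(k+\frac{5}{2}) (k+1)] - rational; roots negated = parameters, x = -1, C = -\frac{5}{4}.


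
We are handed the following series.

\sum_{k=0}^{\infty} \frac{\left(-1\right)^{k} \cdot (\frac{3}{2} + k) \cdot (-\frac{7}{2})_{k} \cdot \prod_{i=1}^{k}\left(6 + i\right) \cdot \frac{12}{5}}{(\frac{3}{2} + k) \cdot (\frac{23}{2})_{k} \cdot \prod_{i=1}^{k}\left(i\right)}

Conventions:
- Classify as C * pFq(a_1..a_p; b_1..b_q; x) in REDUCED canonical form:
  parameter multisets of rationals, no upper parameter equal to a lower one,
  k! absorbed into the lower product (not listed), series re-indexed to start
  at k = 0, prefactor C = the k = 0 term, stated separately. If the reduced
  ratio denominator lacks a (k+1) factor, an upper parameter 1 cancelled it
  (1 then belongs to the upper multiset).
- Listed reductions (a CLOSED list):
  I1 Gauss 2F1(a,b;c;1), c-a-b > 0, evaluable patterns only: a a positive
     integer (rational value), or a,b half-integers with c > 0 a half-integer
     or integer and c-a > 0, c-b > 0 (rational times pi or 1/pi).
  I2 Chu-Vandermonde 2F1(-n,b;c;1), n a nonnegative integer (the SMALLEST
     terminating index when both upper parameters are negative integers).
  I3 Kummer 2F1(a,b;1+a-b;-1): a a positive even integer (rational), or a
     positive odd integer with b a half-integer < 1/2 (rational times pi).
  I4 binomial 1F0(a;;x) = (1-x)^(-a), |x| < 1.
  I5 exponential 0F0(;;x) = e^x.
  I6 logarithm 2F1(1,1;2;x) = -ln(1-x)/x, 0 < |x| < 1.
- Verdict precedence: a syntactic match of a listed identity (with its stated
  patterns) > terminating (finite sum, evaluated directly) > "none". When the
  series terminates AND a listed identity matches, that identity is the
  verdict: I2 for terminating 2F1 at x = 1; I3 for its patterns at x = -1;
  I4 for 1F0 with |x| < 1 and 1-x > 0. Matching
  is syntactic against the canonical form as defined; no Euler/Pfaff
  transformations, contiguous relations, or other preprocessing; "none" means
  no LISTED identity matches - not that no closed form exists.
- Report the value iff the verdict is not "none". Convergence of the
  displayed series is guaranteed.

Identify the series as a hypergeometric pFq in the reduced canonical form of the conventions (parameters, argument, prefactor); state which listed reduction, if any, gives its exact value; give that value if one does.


Classification (C = \frac{12}{5}): 2F1 with upper {-\frac{7}{2}, 7}, lower {\frac{23}{2}}, argument x = -1. Verdict: the Kummer evaluation I3 matches (x = -1; c = \frac{23}{2} equals 1+a-b for upper {-\frac{7}{2}, 7}: listed pattern). Exact value: \frac{8729721}{2097152} \cdot \pi.

Key step: with t_0 = \frac{12}{5}, k + 3/2 divides numerator and denominator alike; C = 12/5, x = -1 after cancelling.
Consecutive-term ratio: r(k) = -1 * (k-\frac{7}{2}) (k+7) / [(k+\frac{23}{2}) (k+1)] ; factor over Q: parameters, x = -1, and C = \frac{12}{5}.


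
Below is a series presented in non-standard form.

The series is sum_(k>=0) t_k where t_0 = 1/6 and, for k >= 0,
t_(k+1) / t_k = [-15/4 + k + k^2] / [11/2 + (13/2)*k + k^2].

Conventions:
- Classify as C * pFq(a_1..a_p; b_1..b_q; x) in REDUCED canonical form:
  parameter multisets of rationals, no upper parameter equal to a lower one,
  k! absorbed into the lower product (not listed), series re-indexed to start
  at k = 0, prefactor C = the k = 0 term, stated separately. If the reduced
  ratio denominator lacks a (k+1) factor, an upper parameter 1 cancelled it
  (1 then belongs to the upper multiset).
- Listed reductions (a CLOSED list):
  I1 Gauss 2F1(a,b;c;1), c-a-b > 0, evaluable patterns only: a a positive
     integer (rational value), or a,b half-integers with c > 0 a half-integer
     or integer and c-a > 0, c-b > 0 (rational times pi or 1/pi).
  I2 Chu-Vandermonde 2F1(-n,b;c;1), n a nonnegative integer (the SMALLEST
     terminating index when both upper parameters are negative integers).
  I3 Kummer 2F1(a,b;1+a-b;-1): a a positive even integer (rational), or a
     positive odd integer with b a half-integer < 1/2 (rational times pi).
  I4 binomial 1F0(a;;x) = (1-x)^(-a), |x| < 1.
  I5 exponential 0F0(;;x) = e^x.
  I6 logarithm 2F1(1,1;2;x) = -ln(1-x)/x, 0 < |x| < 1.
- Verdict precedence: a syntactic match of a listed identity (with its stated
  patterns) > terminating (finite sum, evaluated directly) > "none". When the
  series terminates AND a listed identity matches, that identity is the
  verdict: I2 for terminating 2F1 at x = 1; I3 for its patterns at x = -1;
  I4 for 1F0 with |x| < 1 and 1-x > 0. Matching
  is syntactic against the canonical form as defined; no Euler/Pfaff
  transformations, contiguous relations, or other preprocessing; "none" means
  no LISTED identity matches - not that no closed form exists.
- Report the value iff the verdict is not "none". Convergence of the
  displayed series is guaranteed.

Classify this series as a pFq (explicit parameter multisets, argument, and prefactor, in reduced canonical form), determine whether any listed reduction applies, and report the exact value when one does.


Classification (C = 1/6): 2F1 with upper {-3/2, 5/2}, lower {11/2}, argument x = 1. Verdict: the half-integer Gauss pattern (I1) fires (x = 1; upper {-3/2, 5/2} half-integers, c = 11/2 in the evaluable pattern). Its exact value is (735/32768) * pi.

The tell: t_0 = 1/6 here, and roots of the ratio polynomials (C = 1/6, x = 1) are the negated parameters.
Ratio: r(k) = 1 * (k-3/2) (k+5/2) / [(k+11/2) (k+1)] ; factor over Q: parameters, x = 1, and C = 1/6.


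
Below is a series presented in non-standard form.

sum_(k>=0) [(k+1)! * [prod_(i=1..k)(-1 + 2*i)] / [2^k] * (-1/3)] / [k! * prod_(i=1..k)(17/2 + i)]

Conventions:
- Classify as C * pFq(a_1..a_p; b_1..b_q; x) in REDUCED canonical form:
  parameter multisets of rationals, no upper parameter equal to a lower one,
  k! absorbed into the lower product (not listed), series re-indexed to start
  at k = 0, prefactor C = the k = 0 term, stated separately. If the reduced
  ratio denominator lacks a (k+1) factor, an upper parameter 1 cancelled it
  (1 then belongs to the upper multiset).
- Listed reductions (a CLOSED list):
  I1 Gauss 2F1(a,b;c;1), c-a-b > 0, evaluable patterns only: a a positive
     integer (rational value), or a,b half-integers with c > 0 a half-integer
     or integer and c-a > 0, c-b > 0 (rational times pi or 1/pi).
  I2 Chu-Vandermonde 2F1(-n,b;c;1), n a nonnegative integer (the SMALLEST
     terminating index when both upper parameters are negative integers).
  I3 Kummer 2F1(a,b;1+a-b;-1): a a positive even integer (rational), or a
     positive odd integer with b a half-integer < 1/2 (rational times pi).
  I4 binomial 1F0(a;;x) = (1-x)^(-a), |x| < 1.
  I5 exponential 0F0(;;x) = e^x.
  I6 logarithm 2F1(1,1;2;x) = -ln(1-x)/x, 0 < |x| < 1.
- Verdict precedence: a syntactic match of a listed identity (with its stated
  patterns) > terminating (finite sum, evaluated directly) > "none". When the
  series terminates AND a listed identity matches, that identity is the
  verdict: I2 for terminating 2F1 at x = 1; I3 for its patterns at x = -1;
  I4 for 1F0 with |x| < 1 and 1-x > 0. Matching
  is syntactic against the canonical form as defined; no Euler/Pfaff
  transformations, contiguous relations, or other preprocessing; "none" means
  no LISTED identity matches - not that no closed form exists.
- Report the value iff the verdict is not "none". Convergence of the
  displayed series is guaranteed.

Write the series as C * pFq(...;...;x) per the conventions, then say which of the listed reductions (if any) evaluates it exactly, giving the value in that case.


Key step: from the first term -1/3: the lower running product (C = -1/3) is a rising factorial.
Consecutive-term ratio: r(k) = 1 * (k+1/2) (k+2) / [(k+19/2) (k+1)] - poly over poly, x = 1 from leading terms; C = -1/3 at k = 0.

Reduced: x = 1, 2F1, upper = {1/2, 2}, lower = {19/2}, C = -1/3. Verdict: this is Gauss's theorem (I1) (x = 1: the Gamma ratio telescopes since c-a-b = 7 > 0 and a = 2 in Z>0). Value: -85/224.


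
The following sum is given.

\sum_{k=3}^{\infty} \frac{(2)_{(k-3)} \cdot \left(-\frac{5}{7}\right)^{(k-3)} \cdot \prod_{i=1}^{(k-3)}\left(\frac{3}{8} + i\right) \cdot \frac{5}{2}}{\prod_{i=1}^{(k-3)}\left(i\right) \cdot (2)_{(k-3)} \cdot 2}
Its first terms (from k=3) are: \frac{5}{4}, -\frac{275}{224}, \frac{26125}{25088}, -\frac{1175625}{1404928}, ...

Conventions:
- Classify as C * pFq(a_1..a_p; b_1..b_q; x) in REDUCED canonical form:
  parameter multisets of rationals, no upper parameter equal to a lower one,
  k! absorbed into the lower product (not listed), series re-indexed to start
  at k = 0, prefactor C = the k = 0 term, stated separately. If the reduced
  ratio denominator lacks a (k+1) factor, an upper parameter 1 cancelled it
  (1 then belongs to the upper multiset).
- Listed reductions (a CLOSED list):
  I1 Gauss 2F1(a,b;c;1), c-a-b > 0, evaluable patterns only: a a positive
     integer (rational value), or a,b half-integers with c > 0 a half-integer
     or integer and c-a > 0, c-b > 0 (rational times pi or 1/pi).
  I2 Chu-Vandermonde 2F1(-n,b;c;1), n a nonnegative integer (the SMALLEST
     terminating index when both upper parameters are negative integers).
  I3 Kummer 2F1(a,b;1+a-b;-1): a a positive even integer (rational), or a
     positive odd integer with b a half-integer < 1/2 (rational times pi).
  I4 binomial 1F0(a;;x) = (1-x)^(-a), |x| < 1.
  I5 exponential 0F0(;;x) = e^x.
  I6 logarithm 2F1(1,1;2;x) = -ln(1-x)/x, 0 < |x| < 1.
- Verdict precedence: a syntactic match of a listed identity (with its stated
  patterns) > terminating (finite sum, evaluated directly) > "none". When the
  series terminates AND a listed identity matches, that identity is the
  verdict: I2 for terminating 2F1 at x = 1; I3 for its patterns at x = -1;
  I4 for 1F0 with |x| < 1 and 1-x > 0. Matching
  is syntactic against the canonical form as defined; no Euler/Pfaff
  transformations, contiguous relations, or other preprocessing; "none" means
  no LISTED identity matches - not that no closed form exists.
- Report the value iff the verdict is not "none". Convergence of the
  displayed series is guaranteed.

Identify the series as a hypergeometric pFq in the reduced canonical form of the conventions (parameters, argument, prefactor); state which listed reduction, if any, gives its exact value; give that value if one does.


At argument -\frac{5}{7}: a 1F0 with upper {\frac{11}{8}}, lower {-}, scaled by C = \frac{5}{4}. Verdict: this is binomial (I4) (the 1F0 binomial series: exponent -11/8, x = -\frac{5}{7}). Sum: \frac{5}{4} \cdot \left(\frac{12}{7}\right)^{-\frac{11}{8}}.

First insight: t_0 = \frac{5}{4} here, and the parameter 2 appears in both the upper and lower lists and cancels.
Adjacent-term ratio: r(k) = -\frac{5}{7} * (k+\frac{11}{8}) / [(k+1)] - rational; roots negated = parameters, x = -\frac{5}{7}, C = \frac{5}{4}.


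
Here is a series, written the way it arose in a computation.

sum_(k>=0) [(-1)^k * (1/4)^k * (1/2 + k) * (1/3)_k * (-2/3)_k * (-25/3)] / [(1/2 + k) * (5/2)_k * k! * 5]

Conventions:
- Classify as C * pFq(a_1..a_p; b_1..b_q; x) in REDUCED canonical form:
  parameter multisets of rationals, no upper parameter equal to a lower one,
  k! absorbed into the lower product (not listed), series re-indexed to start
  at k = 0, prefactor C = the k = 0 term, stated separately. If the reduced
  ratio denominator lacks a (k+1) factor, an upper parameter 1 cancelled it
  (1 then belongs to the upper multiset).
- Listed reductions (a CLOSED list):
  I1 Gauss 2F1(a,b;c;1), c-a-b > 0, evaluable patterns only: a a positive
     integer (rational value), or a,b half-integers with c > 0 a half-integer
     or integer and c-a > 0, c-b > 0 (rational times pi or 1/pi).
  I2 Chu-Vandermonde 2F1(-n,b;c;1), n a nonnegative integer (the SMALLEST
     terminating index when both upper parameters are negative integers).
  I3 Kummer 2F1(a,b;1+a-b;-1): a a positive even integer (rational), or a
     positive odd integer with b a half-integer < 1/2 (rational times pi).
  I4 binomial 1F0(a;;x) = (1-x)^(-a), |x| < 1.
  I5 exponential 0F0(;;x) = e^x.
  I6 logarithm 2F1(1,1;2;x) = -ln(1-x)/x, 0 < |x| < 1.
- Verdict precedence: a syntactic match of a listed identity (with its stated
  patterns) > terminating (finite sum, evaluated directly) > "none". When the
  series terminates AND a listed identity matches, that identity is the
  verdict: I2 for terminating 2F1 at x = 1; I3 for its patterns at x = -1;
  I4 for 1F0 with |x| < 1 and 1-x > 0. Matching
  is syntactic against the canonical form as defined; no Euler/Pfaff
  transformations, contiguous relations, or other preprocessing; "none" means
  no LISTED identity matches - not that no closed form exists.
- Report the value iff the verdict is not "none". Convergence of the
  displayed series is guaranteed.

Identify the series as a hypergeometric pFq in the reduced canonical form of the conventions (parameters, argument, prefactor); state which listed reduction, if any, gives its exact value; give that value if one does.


Classification (C = -5/3): 2F1 with upper {-2/3, 1/3}, lower {5/2}, argument x = -1/4. Verdict: none - at argument -1/4 the multisets {-2/3, 1/3} ; {5/2} match no listed identity.

The tell: from the first term -5/3: the constant factors (C = -5/3) combine into one prefactor.
Ratio: r(k) = (-1/4) * (k-2/3) (k+1/3) / [(k+5/2) (k+1)] - poly over poly, x = (-1/4) from leading terms; C = -5/3 at k = 0.


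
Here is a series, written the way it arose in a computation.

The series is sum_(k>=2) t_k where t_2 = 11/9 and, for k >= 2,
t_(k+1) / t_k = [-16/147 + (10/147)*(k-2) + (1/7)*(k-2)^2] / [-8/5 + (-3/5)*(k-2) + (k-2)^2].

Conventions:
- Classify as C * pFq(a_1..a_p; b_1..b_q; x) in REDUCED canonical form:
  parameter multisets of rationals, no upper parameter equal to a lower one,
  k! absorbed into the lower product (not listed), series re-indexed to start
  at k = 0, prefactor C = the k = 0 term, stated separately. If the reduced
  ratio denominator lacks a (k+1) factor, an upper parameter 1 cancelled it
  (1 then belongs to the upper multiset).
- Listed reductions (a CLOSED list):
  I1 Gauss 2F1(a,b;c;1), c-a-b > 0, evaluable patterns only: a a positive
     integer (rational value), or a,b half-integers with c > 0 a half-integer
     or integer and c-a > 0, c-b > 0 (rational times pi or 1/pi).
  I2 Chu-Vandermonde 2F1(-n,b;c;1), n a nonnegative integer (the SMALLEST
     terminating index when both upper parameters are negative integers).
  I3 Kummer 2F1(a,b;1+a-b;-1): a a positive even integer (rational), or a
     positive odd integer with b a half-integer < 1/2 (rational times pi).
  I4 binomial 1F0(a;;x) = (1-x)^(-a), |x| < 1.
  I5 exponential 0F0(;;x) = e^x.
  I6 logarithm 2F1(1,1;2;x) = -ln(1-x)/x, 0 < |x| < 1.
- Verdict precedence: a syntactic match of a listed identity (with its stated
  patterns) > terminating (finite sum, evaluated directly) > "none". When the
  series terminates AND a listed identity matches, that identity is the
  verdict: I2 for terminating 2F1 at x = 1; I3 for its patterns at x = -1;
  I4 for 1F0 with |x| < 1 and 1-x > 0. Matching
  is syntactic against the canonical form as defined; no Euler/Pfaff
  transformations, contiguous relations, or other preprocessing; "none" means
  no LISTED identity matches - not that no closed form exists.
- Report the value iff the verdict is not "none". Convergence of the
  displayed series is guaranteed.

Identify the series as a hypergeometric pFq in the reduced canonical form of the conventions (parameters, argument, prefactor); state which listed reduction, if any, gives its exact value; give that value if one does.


Prefactor 11/9, argument 1/7: 2F1 with upper {-2/3, 8/7} over lower {-8/5}. Verdict: none here - no I1-I6 shape fits x = 1/7 with lower {-8/5}.

First insight: t_0 being 11/9, the expanded ratio factors over Q; prefactor 11/9, roots give parameters.
Consecutive-term ratio: r(k) = (1/7) * (k-2/3) (k+8/7) / [(k-8/5) (k+1)] - rational in k, leading ratio (1/7); with t_0 = 11/9, classification follows.


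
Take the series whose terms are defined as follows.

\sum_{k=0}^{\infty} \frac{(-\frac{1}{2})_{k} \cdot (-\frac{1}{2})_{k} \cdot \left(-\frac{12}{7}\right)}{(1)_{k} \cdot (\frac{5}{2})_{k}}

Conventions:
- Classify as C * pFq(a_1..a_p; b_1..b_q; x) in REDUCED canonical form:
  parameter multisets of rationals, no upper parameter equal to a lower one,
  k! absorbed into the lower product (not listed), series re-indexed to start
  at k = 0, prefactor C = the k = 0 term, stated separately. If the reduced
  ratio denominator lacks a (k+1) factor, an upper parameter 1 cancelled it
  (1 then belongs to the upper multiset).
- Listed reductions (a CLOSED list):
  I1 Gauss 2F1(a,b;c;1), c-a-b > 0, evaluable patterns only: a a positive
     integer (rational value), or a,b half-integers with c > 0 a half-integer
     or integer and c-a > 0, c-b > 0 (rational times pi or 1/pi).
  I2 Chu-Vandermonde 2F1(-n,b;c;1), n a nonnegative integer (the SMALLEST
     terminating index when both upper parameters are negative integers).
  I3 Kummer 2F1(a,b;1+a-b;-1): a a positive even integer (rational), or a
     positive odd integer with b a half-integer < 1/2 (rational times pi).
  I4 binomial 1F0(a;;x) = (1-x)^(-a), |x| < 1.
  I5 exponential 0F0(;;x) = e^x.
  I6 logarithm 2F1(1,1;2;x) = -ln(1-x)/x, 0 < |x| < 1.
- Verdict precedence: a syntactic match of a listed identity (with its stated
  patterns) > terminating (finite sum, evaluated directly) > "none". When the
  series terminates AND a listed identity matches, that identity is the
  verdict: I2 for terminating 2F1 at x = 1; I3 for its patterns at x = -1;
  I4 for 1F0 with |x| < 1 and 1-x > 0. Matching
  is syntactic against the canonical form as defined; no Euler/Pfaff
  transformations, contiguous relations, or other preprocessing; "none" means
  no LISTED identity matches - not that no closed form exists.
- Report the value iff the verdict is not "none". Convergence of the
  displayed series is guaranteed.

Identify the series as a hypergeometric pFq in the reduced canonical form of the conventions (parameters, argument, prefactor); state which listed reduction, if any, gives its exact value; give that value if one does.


Prefactor -\frac{12}{7}, argument 1: 2F1 with upper {-\frac{1}{2}, -\frac{1}{2}} over lower {\frac{5}{2}}. Verdict (x = 1): Gauss's theorem I1 (half-integer case) applies (x = 1; upper {-\frac{1}{2}, -\frac{1}{2}} half-integers, c = \frac{5}{2} in the evaluable pattern). Sum: \left(-\frac{135}{224}\right) \cdot \pi.

The tell: from the first term -\frac{12}{7}: (1)_k (C = -12/7) is k! itself.
Term ratio: r(k) = 1 * (k-\frac{1}{2}) (k-\frac{1}{2}) / [(k+\frac{5}{2}) (k+1)] - rational in k, leading ratio 1; with t_0 = -\frac{12}{7}, classification follows.


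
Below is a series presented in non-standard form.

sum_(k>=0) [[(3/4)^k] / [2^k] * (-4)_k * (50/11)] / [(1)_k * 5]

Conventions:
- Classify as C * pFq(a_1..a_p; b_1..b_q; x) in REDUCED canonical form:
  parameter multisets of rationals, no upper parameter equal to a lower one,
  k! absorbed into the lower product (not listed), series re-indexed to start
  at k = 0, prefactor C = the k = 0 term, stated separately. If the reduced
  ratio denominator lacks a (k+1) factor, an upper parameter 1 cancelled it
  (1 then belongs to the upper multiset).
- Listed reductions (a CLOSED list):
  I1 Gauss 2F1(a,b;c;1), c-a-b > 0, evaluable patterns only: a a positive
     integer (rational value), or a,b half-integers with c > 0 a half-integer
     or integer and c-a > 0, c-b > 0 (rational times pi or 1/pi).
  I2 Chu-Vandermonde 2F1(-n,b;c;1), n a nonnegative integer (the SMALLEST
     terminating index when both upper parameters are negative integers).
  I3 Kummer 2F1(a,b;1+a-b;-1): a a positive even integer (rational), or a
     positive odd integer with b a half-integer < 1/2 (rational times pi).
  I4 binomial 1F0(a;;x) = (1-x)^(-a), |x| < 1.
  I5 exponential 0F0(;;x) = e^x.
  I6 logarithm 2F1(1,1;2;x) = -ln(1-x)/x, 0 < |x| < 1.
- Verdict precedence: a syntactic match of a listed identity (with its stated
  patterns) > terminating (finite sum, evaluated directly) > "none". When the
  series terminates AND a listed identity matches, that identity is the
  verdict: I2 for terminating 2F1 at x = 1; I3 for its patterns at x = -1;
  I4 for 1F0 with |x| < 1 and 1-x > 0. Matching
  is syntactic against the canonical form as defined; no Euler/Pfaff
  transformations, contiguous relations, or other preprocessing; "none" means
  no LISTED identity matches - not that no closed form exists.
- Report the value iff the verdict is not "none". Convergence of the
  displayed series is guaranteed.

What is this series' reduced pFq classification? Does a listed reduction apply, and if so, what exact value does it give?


With C = 10/11: the canonical form is 1F0(-4; -; 3/8). Verdict: the binomial series (I4) fires (the 1F0 binomial series: exponent 4, x = 3/8). Hence: 3125/22528.

First insight: x = (3/8) and (1)_k (C = 10/11) is k! itself.
Term ratio: r(k) = (3/8) * (k-4) / [(k+1)] - rational in k. x = (3/8); t_0 = 10/11; negate the roots.


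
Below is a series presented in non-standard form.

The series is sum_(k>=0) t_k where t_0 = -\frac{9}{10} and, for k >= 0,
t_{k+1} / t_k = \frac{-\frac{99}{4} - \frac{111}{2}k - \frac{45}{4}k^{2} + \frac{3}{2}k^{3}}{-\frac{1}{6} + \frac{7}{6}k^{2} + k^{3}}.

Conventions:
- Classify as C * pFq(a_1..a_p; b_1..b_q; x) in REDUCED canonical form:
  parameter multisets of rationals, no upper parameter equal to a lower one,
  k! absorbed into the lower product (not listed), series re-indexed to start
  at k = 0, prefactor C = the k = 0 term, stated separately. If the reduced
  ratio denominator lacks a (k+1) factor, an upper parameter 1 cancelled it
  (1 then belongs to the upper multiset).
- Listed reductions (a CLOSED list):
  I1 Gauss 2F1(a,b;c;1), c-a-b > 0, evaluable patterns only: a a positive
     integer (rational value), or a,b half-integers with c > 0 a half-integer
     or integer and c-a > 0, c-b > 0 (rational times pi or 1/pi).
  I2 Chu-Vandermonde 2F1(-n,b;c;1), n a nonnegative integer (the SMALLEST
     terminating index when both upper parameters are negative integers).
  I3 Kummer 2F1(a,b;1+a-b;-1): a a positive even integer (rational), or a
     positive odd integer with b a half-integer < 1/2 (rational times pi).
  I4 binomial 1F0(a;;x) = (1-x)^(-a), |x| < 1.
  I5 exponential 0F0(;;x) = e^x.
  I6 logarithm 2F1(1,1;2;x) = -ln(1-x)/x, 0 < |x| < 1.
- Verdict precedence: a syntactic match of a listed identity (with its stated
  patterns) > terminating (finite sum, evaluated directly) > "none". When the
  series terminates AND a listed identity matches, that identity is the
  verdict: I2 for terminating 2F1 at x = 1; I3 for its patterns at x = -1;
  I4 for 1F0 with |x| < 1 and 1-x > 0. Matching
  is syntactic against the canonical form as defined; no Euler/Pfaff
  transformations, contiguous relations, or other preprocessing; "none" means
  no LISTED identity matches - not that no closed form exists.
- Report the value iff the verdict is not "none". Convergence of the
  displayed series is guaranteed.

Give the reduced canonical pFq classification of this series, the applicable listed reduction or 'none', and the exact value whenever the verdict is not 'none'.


Key step: x = \frac{3}{2} and the ratio is unreduced: k + 1/2 divides both sides (prefactor -9/10).
Step ratio: r(k) = \frac{3}{2} * (k-11) (k+3) / [(k-\frac{1}{3}) (k+1)] - rational in k, leading ratio \frac{3}{2}; with t_0 = -\frac{9}{10}, classification follows.

The series (x = \frac{3}{2}) is 2F1: upper {-11, 3}, lower {-\frac{1}{3}}, prefactor -\frac{9}{10}. Verdict: terminating - the sum ends at index 11 because -11 is a negative integer; exact evaluation follows. Exact value: -\frac{133414912071}{1509447680}.


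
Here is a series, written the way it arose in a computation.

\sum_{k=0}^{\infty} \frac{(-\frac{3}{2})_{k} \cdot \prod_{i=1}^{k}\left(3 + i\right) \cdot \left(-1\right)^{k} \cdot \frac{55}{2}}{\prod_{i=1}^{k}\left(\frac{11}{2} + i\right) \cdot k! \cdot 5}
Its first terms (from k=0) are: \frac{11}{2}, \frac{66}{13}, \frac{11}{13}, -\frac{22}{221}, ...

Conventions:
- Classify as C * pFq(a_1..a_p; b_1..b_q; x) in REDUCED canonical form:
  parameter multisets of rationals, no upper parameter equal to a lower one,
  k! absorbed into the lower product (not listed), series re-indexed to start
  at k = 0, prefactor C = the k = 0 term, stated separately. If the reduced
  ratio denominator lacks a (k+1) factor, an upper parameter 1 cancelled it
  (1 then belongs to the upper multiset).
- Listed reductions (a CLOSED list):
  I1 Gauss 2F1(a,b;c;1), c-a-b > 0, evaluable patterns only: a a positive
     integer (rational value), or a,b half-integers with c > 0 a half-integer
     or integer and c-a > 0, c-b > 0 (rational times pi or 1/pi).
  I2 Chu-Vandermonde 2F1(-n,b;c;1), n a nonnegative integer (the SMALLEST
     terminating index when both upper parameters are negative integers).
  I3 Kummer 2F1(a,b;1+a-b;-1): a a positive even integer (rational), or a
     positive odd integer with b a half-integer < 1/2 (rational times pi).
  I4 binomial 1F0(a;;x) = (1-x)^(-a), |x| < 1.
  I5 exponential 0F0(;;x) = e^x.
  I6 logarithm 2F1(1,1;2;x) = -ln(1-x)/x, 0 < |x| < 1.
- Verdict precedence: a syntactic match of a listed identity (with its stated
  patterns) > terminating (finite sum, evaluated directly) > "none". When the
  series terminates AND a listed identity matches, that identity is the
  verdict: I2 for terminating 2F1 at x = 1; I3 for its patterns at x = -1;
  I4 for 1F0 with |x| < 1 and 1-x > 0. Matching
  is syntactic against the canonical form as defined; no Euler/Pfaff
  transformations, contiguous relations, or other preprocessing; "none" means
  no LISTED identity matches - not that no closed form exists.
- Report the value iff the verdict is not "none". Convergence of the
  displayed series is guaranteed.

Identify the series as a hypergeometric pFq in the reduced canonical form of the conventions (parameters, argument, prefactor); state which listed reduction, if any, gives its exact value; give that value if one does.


First insight: with t_0 = \frac{11}{2}, the running product (C = 11/2, x = -1) telescopes to a rising factorial.
Step ratio: r(k) = -1 * (k-\frac{3}{2}) (k+4) / [(k+\frac{13}{2}) (k+1)] - rational in k. x = -1; t_0 = \frac{11}{2}; negate the roots.

Prefactor \frac{11}{2}, argument -1: 2F1 with upper {-\frac{3}{2}, 4} over lower {\frac{13}{2}}. Verdict: Kummer (I3) applies (x = -1; c = \frac{13}{2} equals 1+a-b for upper {-\frac{3}{2}, 4}: listed pattern). Exact value: \frac{363}{32}.


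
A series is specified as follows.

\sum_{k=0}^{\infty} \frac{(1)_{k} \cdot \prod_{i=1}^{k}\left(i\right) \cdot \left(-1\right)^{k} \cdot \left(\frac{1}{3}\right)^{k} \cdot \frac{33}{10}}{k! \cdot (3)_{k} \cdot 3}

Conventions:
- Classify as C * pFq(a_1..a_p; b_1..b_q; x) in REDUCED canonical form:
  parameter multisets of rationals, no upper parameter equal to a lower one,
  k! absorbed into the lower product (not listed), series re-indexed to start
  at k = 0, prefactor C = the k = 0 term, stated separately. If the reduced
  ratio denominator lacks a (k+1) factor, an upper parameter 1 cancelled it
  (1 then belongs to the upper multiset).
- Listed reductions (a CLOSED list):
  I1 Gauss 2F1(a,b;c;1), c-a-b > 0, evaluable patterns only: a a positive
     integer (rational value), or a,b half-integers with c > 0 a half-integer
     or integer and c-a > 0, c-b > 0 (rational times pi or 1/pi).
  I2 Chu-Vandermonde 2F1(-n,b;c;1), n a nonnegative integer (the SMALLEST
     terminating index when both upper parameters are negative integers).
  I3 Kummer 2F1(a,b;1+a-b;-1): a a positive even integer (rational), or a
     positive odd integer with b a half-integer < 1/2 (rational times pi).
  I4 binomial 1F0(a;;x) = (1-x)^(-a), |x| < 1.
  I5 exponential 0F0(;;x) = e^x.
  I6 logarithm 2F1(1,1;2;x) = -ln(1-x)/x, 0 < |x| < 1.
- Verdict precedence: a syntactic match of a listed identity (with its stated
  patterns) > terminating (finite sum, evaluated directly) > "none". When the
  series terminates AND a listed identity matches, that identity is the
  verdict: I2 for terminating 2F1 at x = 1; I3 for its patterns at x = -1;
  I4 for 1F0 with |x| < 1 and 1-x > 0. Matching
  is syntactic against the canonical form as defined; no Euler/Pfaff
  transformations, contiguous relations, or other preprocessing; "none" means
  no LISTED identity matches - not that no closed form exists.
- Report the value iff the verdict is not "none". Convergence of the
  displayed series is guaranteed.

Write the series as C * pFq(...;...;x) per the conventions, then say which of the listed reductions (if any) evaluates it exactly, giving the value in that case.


The series (x = -\frac{1}{3}) is 2F1: upper {1, 1}, lower {3}, prefactor \frac{11}{10}. Verdict: none (x = -\frac{1}{3}): each listed identity misses the multisets {1, 1} ; {3}.

Structural cue: x = -\frac{1}{3} and the running product (prefactor 11/10) telescopes to a rising factorial.
Consecutive-term ratio: r(k) = -\frac{1}{3} * (k+1) (k+1) / [(k+3) (k+1)] ; factor over Q: parameters, x = -\frac{1}{3}, and C = \frac{11}{10}.


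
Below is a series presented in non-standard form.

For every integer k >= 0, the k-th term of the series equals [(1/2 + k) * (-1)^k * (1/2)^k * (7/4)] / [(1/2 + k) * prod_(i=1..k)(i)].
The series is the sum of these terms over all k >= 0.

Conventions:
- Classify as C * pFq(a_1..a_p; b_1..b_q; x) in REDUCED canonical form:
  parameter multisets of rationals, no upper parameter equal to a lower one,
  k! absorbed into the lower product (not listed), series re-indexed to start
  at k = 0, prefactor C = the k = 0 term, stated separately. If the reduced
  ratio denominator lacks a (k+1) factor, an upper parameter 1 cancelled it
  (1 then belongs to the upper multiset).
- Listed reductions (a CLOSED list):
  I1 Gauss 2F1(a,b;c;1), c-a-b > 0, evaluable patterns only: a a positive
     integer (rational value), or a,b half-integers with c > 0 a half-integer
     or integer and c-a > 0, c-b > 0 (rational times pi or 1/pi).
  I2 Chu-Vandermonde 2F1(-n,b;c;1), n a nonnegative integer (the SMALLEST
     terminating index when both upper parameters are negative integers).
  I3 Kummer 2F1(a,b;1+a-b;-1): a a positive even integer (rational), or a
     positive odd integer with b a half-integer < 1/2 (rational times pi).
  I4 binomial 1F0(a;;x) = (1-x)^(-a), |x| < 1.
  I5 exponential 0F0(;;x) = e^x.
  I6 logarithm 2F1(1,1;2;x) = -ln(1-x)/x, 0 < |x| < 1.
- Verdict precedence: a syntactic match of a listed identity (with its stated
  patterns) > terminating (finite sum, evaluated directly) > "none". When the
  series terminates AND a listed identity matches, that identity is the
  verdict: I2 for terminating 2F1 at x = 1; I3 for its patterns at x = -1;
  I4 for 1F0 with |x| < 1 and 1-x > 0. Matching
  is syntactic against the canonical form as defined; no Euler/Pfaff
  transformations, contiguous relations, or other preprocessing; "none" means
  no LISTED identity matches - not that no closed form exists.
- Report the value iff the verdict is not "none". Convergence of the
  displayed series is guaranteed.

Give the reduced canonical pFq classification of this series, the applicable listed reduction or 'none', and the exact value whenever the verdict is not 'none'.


At argument -1/2: a 0F0 with upper {-}, lower {-}, scaled by C = 7/4. Verdict: the exponential series (I5) applies (the 0F0 exponential series at x = -1/2). Hence: (7/4) * e^(-1/2).

Key step: t_0 being 7/4, the factor k + 1/2 cancels (top and bottom), leaving prefactor 7/4.
Term ratio: r(k) = (-1/2) * 1 / [(k+1)] - poly over poly, x = (-1/2) from leading terms; C = 7/4 at k = 0.
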